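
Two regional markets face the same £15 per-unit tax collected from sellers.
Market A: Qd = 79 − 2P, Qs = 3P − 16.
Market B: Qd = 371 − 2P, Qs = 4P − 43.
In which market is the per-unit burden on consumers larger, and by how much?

Market A: pre-tax P* = £19, Q* = 41; post-tax Q = 23; per-unit burden on consumers = £9.
Market B: pre-tax P* = £69, Q* = 233; post-tax Q = 213; per-unit burden on consumers = £10.
Difference: £9 vs £10 → market B is larger by £1.

Market B, by £1.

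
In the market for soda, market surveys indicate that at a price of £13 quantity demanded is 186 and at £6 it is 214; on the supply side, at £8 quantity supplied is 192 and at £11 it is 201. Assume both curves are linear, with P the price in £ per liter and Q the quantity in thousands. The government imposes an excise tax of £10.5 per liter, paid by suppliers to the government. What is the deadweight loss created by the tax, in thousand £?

Demand slope: (214 − 186)/(6 − 13) = -4, so Qd = 238 − 4P.
Supply slope: (201 − 192)/(11 − 8) = 3, so Qs = 3P + 168.
Before the tax: set 238 − 4P = 3P + 168 → P* = £10, Q* = 198.
With the tax collected from suppliers, supply shifts: Qs = 3(P − 10.5) + 168.
Solving gives Q = 180 with buyers paying £14.5 and suppliers receiving £4 (the £10.5 wedge).
Quantity falls by |ΔQ| = |198 − 180| = 18.
DWL = ½ · t · |ΔQ| = ½ · 10.5 · 18 = £94.5.

Deadweight loss = £94.5 thousand.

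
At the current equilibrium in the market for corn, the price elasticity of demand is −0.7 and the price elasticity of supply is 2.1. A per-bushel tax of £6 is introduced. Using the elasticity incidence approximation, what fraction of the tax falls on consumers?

Consumers' share ≈ 0.75.

Incidence ratio: consumers' share ≈ εs / (εs + |εd|) = 2.1 / (2.1 + 0.7) = 0.75.
Supply is the more elastic side, so consumers bear the larger share.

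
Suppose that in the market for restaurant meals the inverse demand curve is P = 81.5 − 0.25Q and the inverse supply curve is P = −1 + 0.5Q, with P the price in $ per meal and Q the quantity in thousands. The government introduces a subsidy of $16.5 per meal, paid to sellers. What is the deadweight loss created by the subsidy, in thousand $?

Deadweight loss = $181.5 thousand.

Inverting to Q(P) form: Qd = 326 − 4P; Qs = 2P + 2.
Before the subsidy: set 326 − 4P = 2P + 2 → P* = $54, Q* = 110.
With a per-unit subsidy paid to sellers, each receives P + 16.5 per unit sold, so supply becomes Qs = 2(P + 16.5) + 2.
Solving gives Q = 132 with consumers paying $48.5 and sellers receiving $65 (the $16.5 wedge).
Quantity rises by |ΔQ| = |110 − 132| = 22.
DWL = ½ · t · |ΔQ| = ½ · 16.5 · 22 = $181.5.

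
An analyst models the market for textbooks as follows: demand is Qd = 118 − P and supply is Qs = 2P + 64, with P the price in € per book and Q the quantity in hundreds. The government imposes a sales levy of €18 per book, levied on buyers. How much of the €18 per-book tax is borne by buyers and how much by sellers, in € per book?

Buyers bear €12 per book; sellers bear €6 per book.

Before the tax: set 118 − P = 2P + 64 → P* = €18, Q* = 100.
With the tax collected from buyers, demand (in seller-price terms) shifts: Qd = 118 − (P + 18).
Solving gives Q = 88 with buyers paying €30 and sellers receiving €12 (the €18 wedge).
Burden on buyers: €12; on sellers: €6. (They sum to €18.)
The less price-elastic side of the market bears the larger share of a per-unit tax.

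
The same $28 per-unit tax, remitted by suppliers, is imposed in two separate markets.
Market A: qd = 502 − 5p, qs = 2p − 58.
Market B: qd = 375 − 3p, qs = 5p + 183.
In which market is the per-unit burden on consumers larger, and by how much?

Market A: pre-tax p* = $80, q* = 102; post-tax q = 62; per-unit burden on consumers = $8.
Market B: pre-tax p* = $24, q* = 303; post-tax q = 250.5; per-unit burden on consumers = $17.5.
Difference: $8 vs $17.5 → market B is larger by $9.5.

Market B, by $9.5.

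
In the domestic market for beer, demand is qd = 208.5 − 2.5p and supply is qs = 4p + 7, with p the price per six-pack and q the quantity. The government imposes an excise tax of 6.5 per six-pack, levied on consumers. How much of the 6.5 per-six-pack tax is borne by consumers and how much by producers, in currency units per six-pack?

Consumers bear 4 per six-pack; producers bear 2.5 per six-pack.

Without the tax, 208.5 − 2.5p = 4p + 7 gives 6.5p = 201.5, so p* = 31 and q* = 131.
With the tax collected from consumers, demand (in seller-price terms) shifts: qd = 208.5 − 2.5(p + 6.5).
Solving gives q = 121 with consumers paying 35 and producers receiving 28.5 (the 6.5 wedge).
Burden on consumers: 4; on producers: 2.5. (They sum to 6.5.)
The less price-elastic side of the market bears the larger share of a per-unit tax.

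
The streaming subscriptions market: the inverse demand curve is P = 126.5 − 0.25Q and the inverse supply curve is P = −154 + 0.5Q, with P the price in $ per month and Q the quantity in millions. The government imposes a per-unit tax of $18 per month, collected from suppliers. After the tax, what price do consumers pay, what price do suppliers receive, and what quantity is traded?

Consumers pay $39; suppliers receive $21; quantity = 350.

Inverting to Q(P) form: Qd = 506 − 4P; Qs = 2P + 308.
Before the tax: set 506 − 4P = 2P + 308 → P* = $33, Q* = 374.
With the tax collected from suppliers, supply shifts: Qs = 2(P − 18) + 308.
Solving gives Q = 350 with consumers paying $39 and suppliers receiving $21 (the $18 wedge).
The less price-elastic side of the market bears the larger share of a per-unit tax.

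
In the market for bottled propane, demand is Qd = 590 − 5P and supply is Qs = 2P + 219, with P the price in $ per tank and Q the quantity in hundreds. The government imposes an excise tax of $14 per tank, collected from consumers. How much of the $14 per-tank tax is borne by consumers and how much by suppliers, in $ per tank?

Without the tax, 590 − 5P = 2P + 219 gives 7P = 371, so P* = $53 and Q* = 325.
With the tax collected from consumers, demand (in seller-price terms) shifts: Qd = 590 − 5(P + 14).
Solving gives Q = 305 with consumers paying $57 and suppliers receiving $43 (the $14 wedge).
Burden on consumers: $4; on suppliers: $10. (They sum to $14.)
The less price-elastic side of the market bears the larger share of a per-unit tax.

Consumers bear $4 per tank; suppliers bear $10 per tank.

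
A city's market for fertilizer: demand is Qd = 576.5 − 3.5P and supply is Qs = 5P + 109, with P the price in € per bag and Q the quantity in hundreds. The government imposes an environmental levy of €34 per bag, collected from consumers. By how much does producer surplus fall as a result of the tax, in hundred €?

Producer surplus falls by €4886 hundred.

Without the tax, 576.5 − 3.5P = 5P + 109 gives 8.5P = 467.5, so P* = €55 and Q* = 384.
With the tax collected from consumers, demand (in seller-price terms) shifts: Qd = 576.5 − 3.5(P + 34).
Solving gives Q = 314 with consumers paying €75 and sellers receiving €41 (the €34 wedge).
ΔPS is the trapezoid between Q = 314 and Q = 384 of height €14: ½ · (384 + 314) · 14 = €4886.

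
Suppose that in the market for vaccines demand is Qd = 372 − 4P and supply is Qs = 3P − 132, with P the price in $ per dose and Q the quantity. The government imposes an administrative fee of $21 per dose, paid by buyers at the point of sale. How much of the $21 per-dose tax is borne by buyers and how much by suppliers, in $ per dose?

Buyers bear $9 per dose; suppliers bear $12 per dose.

Before the tax: set 372 − 4P = 3P − 132 → P* = $72, Q* = 84.
With the tax collected from buyers, demand (in seller-price terms) shifts: Qd = 372 − 4(P + 21).
New equilibrium: buyers pay $81, suppliers receive $60, Q = 48. (Wedge: Pb − Ps = 21.)
Burden on buyers: $9; on suppliers: $12. (They sum to $21.)
The less price-elastic side of the market bears the larger share of a per-unit tax.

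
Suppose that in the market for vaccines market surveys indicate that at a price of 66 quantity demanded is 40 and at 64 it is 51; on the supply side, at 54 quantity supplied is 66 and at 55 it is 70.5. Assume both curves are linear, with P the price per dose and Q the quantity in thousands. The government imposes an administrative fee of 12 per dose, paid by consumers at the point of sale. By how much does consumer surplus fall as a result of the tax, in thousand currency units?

Demand slope: (51 − 40)/(64 − 66) = -5.5, so Qd = 403 − 5.5P.
Supply slope: (70.5 − 66)/(55 − 54) = 4.5, so Qs = 4.5P − 177.
Before the tax: set 403 − 5.5P = 4.5P − 177 → P* = 58, Q* = 84.
With the tax collected from consumers, demand (in seller-price terms) shifts: Qd = 403 − 5.5(P + 12).
New equilibrium: consumers pay 63.4, producers receive 51.4, Q = 54.3. (Wedge: Pb − Ps = 12.)
ΔCS is the trapezoid between Q = 54.3 and Q = 84 of height 5.4: ½ · (84 + 54.3) · 5.4 = 373.41.

Consumer surplus falls by 373.41 thousand.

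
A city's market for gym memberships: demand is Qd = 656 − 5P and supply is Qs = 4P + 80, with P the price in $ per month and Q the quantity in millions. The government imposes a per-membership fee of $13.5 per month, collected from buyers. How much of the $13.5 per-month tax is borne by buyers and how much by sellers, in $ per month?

Buyers bear $6 per month; sellers bear $7.5 per month.

Before the tax: set 656 − 5P = 4P + 80 → P* = $64, Q* = 336.
With the tax collected from buyers, demand (in seller-price terms) shifts: Qd = 656 − 5(P + 13.5).
New equilibrium: buyers pay $70, sellers receive $56.5, Q = 306. (Wedge: Pb − Ps = 13.5.)
Burden on buyers: $6; on sellers: $7.5. (They sum to $13.5.)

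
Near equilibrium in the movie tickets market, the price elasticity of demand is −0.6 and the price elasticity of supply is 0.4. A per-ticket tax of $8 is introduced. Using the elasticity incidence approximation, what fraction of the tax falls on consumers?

Consumers' share ≈ 0.4.

Incidence ratio: consumers' share ≈ εs / (εs + |εd|) = 0.4 / (0.4 + 0.6) = 0.4.
Supply is the less elastic side, so consumers bear the smaller share.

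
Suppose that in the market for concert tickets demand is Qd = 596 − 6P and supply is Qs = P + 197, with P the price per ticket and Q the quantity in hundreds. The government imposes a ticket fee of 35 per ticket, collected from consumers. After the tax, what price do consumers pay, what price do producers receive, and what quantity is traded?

Consumers pay 62; producers receive 27; quantity = 224.

Before the tax: set 596 − 6P = P + 197 → P* = 57, Q* = 254.
With the tax collected from consumers, demand (in seller-price terms) shifts: Qd = 596 − 6(P + 35).
New equilibrium: consumers pay 62, producers receive 27, Q = 224. (Wedge: Pb − Ps = 35.)
The less price-elastic side of the market bears the larger share of a per-unit tax.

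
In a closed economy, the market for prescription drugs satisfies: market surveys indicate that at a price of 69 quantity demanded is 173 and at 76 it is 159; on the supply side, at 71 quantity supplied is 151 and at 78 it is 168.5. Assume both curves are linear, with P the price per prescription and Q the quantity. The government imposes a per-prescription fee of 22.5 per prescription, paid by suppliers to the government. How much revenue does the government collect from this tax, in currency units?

Demand slope: (159 − 173)/(76 − 69) = -2, so Qd = 311 − 2P.
Supply slope: (168.5 − 151)/(78 − 71) = 2.5, so Qs = 2.5P − 26.5.
Without the tax, 311 − 2P = 2.5P − 26.5 gives 4.5P = 337.5, so P* = 75 and Q* = 161.
With the tax collected from suppliers, supply shifts: Qs = 2.5(P − 22.5) − 26.5.
Solving gives Q = 136 with buyers paying 87.5 and suppliers receiving 65 (the 22.5 wedge).
Revenue = t · Q = 22.5 · 136 = 3060.

Tax revenue = 3060.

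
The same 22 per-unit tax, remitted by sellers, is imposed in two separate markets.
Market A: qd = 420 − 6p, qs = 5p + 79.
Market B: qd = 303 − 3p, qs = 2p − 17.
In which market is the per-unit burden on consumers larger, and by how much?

Market A, by 1.2.

Market A: pre-tax p* = 31, q* = 234; post-tax q = 174; per-unit burden on consumers = 10.
Market B: pre-tax p* = 64, q* = 111; post-tax q = 84.6; per-unit burden on consumers = 8.8.
Difference: 10 vs 8.8 → market A is larger by 1.2.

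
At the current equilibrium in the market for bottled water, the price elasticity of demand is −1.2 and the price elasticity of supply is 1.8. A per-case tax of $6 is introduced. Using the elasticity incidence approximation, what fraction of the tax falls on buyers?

Buyers' share ≈ 0.6.

Incidence ratio: buyers' share ≈ εs / (εs + |εd|) = 1.8 / (1.8 + 1.2) = 0.6.
Supply is the more elastic side, so buyers bear the larger share.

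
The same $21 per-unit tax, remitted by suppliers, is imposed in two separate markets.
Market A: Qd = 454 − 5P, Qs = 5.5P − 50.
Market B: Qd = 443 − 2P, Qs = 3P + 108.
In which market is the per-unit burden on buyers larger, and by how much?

Market A: pre-tax P* = $48, Q* = 214; post-tax Q = 159; per-unit burden on buyers = $11.
Market B: pre-tax P* = $67, Q* = 309; post-tax Q = 283.8; per-unit burden on buyers = $12.6.
Difference: $11 vs $12.6 → market B is larger by $1.6.

Market B, by $1.6.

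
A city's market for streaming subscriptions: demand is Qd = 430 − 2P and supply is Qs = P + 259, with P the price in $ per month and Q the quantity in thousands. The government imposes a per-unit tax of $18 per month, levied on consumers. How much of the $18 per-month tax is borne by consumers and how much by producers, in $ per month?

Consumers bear $6 per month; producers bear $12 per month.

Without the tax, 430 − 2P = P + 259 gives 3P = 171, so P* = $57 and Q* = 316.
With the tax collected from consumers, demand (in seller-price terms) shifts: Qd = 430 − 2(P + 18).
New equilibrium: consumers pay $63, producers receive $45, Q = 304. (Wedge: Pb − Ps = 18.)
Burden on consumers: $6; on producers: $12. (They sum to $18.)
The less price-elastic side of the market bears the larger share of a per-unit tax.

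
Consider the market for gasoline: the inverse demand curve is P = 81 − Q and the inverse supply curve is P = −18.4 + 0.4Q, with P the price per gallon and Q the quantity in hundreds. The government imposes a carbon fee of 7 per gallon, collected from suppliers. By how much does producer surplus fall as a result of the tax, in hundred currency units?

Rewrite in direct form: Qd = 81 − P and Qs = 2.5P + 46.
Without the tax, 81 − P = 2.5P + 46 gives 3.5P = 35, so P* = 10 and Q* = 71.
With the tax collected from suppliers, supply shifts: Qs = 2.5(P − 7) + 46.
Solving gives Q = 66 with buyers paying 15 and suppliers receiving 8 (the 7 wedge).
ΔPS is the trapezoid between Q = 66 and Q = 71 of height 2: ½ · (71 + 66) · 2 = 137.

Producer surplus falls by 137 hundred.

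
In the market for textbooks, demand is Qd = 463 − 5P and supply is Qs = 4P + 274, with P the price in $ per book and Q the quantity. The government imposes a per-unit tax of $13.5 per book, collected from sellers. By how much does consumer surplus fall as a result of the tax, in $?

Without the tax, 463 − 5P = 4P + 274 gives 9P = 189, so P* = $21 and Q* = 358.
With the tax collected from sellers, supply shifts: Qs = 4(P − 13.5) + 274.
New equilibrium: consumers pay $27, sellers receive $13.5, Q = 328. (Wedge: Pb − Ps = 13.5.)
ΔCS is the trapezoid between Q = 328 and Q = 358 of height $6: ½ · (358 + 328) · 6 = $2058.

Consumer surplus falls by $2058.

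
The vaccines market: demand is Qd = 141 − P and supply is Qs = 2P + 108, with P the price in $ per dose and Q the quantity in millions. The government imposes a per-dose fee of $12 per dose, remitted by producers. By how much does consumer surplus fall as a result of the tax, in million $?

Consumer surplus falls by $1008 million.

Without the tax, 141 − P = 2P + 108 gives 3P = 33, so P* = $11 and Q* = 130.
With the tax collected from producers, supply shifts: Qs = 2(P − 12) + 108.
New equilibrium: consumers pay $19, producers receive $7, Q = 122. (Wedge: Pb − Ps = 12.)
ΔCS is the trapezoid between Q = 122 and Q = 130 of height $8: ½ · (130 + 122) · 8 = $1008.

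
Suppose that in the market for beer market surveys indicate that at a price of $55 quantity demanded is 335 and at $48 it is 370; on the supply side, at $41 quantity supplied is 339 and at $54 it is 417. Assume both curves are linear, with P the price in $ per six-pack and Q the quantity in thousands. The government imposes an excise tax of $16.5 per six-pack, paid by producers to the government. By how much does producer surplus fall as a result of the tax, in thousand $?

Producer surplus falls by $2643.75 thousand.

Demand slope: (370 − 335)/(48 − 55) = -5, so Qd = 610 − 5P.
Supply slope: (417 − 339)/(54 − 41) = 6, so Qs = 6P + 93.
Without the tax, 610 − 5P = 6P + 93 gives 11P = 517, so P* = $47 and Q* = 375.
With the tax collected from producers, supply shifts: Qs = 6(P − 16.5) + 93.
Solving gives Q = 330 with buyers paying $56 and producers receiving $39.5 (the $16.5 wedge).
ΔPS is the trapezoid between Q = 330 and Q = 375 of height $7.5: ½ · (375 + 330) · 7.5 = $2643.75.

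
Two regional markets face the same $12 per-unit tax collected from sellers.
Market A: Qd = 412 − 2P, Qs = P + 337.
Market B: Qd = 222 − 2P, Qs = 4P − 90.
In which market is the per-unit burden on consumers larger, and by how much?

Market B, by $4.

Market A: pre-tax P* = $25, Q* = 362; post-tax Q = 354; per-unit burden on consumers = $4.
Market B: pre-tax P* = $52, Q* = 118; post-tax Q = 102; per-unit burden on consumers = $8.
Difference: $4 vs $8 → market B is larger by $4.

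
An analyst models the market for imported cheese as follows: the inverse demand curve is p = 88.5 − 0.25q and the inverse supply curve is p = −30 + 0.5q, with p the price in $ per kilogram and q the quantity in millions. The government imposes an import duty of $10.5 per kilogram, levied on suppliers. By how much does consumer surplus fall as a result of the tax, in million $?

Inverting to q(p) form: qd = 354 − 4p; qs = 2p + 60.
Without the tax, 354 − 4p = 2p + 60 gives 6p = 294, so p* = $49 and q* = 158.
With the tax collected from suppliers, supply shifts: qs = 2(p − 10.5) + 60.
Solving gives q = 144 with consumers paying $52.5 and suppliers receiving $42 (the $10.5 wedge).
ΔCS is the trapezoid between Q = 144 and Q = 158 of height $3.5: ½ · (158 + 144) · 3.5 = $528.5.

Consumer surplus falls by $528.5 million.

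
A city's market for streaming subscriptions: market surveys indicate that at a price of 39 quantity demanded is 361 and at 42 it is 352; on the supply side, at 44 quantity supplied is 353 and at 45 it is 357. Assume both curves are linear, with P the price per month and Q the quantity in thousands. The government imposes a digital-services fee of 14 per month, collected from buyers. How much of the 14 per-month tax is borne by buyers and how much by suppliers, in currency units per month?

Buyers bear 8 per month; suppliers bear 6 per month.

Demand slope: (352 − 361)/(42 − 39) = -3, so Qd = 478 − 3P.
Supply slope: (357 − 353)/(45 − 44) = 4, so Qs = 4P + 177.
Without the tax, 478 − 3P = 4P + 177 gives 7P = 301, so P* = 43 and Q* = 349.
With the tax collected from buyers, demand (in seller-price terms) shifts: Qd = 478 − 3(P + 14).
Solving gives Q = 325 with buyers paying 51 and suppliers receiving 37 (the 14 wedge).
Burden on buyers: 8; on suppliers: 6. (They sum to 14.)
The less price-elastic side of the market bears the larger share of a per-unit tax.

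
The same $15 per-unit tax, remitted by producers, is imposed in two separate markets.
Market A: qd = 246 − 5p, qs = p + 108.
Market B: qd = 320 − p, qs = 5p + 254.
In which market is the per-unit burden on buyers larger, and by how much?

Market B, by $10.

Market A: pre-tax p* = $23, q* = 131; post-tax q = 118.5; per-unit burden on buyers = $2.5.
Market B: pre-tax p* = $11, q* = 309; post-tax q = 296.5; per-unit burden on buyers = $12.5.
Difference: $2.5 vs $12.5 → market B is larger by $10.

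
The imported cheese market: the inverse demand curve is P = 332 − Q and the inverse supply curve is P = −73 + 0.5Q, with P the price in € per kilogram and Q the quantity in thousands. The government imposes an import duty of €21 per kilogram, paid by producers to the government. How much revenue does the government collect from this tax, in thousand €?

Tax revenue = €5376 thousand.

Rewrite in direct form: Qd = 332 − P and Qs = 2P + 146.
Without the tax, 332 − P = 2P + 146 gives 3P = 186, so P* = €62 and Q* = 270.
With the tax collected from producers, supply shifts: Qs = 2(P − 21) + 146.
Solving gives Q = 256 with consumers paying €76 and producers receiving €55 (the €21 wedge).
Revenue = t · Q = 21 · 256 = €5376.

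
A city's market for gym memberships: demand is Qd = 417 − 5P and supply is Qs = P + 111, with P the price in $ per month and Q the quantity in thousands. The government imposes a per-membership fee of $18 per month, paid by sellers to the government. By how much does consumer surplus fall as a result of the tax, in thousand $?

Consumer surplus falls by $463.5 thousand.

Before the tax: set 417 − 5P = P + 111 → P* = $51, Q* = 162.
With the tax collected from sellers, supply shifts: Qs = (P − 18) + 111.
Solving gives Q = 147 with consumers paying $54 and sellers receiving $36 (the $18 wedge).
ΔCS is the trapezoid between Q = 147 and Q = 162 of height $3: ½ · (162 + 147) · 3 = $463.5.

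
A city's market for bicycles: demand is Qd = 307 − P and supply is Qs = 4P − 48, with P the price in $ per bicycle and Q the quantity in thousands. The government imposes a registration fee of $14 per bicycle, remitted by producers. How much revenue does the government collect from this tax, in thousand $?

Tax revenue = $3147.2 thousand.

Without the tax, 307 − P = 4P − 48 gives 5P = 355, so P* = $71 and Q* = 236.
With the tax collected from producers, supply shifts: Qs = 4(P − 14) − 48.
New equilibrium: consumers pay $82.2, producers receive $68.2, Q = 224.8. (Wedge: Pb − Ps = 14.)
Revenue = t · Q = 14 · 224.8 = $3147.2.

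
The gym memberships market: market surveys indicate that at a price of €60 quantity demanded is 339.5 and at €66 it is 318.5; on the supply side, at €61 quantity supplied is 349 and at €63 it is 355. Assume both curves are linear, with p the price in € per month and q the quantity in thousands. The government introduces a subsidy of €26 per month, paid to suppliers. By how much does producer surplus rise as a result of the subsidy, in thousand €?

Producer surplus rises by €5096 thousand.

Demand slope: (318.5 − 339.5)/(66 − 60) = -3.5, so qd = 549.5 − 3.5p.
Supply slope: (355 − 349)/(63 − 61) = 3, so qs = 3p + 166.
Without the subsidy, 549.5 − 3.5p = 3p + 166 gives 6.5p = 383.5, so p* = €59 and q* = 343.
With a per-unit subsidy paid to suppliers, each receives p + 26 per unit sold, so supply becomes qs = 3(p + 26) + 166.
Solving gives q = 385 with buyers paying €47 and suppliers receiving €73 (the €26 wedge).
ΔPS is the trapezoid between Q = 385 and Q = 343 of height €14: ½ · (343 + 385) · 14 = €5096.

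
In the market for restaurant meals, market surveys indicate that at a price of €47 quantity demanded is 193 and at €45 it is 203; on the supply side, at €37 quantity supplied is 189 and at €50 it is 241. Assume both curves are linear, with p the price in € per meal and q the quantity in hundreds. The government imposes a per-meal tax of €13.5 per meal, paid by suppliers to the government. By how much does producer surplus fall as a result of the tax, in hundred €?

Producer surplus falls by €1485 hundred.

Demand slope: (203 − 193)/(45 − 47) = -5, so qd = 428 − 5p.
Supply slope: (241 − 189)/(50 − 37) = 4, so qs = 4p + 41.
Before the tax: set 428 − 5p = 4p + 41 → p* = €43, q* = 213.
With the tax collected from suppliers, supply shifts: qs = 4(p − 13.5) + 41.
New equilibrium: buyers pay €49, suppliers receive €35.5, q = 183. (Wedge: pb − ps = 13.5.)
ΔPS is the trapezoid between Q = 183 and Q = 213 of height €7.5: ½ · (213 + 183) · 7.5 = €1485.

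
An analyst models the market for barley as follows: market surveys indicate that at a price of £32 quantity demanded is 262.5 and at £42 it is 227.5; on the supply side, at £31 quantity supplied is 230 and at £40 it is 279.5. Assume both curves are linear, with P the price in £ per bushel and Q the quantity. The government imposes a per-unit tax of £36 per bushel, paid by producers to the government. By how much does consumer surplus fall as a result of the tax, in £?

Consumer surplus falls by £4697.

Demand slope: (227.5 − 262.5)/(42 − 32) = -3.5, so Qd = 374.5 − 3.5P.
Supply slope: (279.5 − 230)/(40 − 31) = 5.5, so Qs = 5.5P + 59.5.
Without the tax, 374.5 − 3.5P = 5.5P + 59.5 gives 9P = 315, so P* = £35 and Q* = 252.
With the tax collected from producers, supply shifts: Qs = 5.5(P − 36) + 59.5.
Solving gives Q = 175 with buyers paying £57 and producers receiving £21 (the £36 wedge).
ΔCS is the trapezoid between Q = 175 and Q = 252 of height £22: ½ · (252 + 175) · 22 = £4697.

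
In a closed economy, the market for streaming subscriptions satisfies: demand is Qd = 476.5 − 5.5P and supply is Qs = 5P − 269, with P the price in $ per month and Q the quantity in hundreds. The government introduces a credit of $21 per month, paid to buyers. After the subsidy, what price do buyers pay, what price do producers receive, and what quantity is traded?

Buyers pay $61; producers receive $82; quantity = 141.

Without the subsidy, 476.5 − 5.5P = 5P − 269 gives 10.5P = 745.5, so P* = $71 and Q* = 86.
With a per-unit subsidy paid to buyers, each effectively pays P − 21, so demand becomes Qd = 476.5 − 5.5(P − 21).
New equilibrium: buyers pay $61, producers receive $82, Q = 141. (Wedge: Pb − Ps = −21.)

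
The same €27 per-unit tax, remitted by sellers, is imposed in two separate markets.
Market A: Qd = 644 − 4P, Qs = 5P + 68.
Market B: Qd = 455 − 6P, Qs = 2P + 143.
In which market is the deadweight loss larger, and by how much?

Market A, by €263.25.

Market A: pre-tax P* = €64, Q* = 388; post-tax Q = 328; deadweight loss = €810.
Market B: pre-tax P* = €39, Q* = 221; post-tax Q = 180.5; deadweight loss = €546.75.
Difference: €810 vs €546.75 → market A is larger by €263.25.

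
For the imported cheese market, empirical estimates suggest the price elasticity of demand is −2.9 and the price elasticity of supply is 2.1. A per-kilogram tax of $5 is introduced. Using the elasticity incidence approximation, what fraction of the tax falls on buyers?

Incidence ratio: buyers' share ≈ εs / (εs + |εd|) = 2.1 / (2.1 + 2.9) = 0.42.
Supply is the less elastic side, so buyers bear the smaller share.

Buyers' share ≈ 0.42.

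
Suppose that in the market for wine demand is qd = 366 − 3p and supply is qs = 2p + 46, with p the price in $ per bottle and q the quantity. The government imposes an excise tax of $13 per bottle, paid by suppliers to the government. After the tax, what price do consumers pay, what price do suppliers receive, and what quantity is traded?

Consumers pay $69.2; suppliers receive $56.2; quantity = 158.4.

Without the tax, 366 − 3p = 2p + 46 gives 5p = 320, so p* = $64 and q* = 174.
With the tax collected from suppliers, supply shifts: qs = 2(p − 13) + 46.
New equilibrium: consumers pay $69.2, suppliers receive $56.2, q = 158.4. (Wedge: pb − ps = 13.)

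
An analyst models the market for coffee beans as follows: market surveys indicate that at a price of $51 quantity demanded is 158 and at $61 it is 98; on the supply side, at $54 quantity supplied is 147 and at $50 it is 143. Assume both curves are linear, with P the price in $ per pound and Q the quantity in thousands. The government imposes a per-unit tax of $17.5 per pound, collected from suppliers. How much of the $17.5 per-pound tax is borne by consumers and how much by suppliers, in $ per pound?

Demand slope: (98 − 158)/(61 − 51) = -6, so Qd = 464 − 6P.
Supply slope: (143 − 147)/(50 − 54) = 1, so Qs = P + 93.
Without the tax, 464 − 6P = P + 93 gives 7P = 371, so P* = $53 and Q* = 146.
With the tax collected from suppliers, supply shifts: Qs = (P − 17.5) + 93.
Solving gives Q = 131 with consumers paying $55.5 and suppliers receiving $38 (the $17.5 wedge).
Burden on consumers: $2.5; on suppliers: $15. (They sum to $17.5.)

Consumers bear $2.5 per pound; suppliers bear $15 per pound.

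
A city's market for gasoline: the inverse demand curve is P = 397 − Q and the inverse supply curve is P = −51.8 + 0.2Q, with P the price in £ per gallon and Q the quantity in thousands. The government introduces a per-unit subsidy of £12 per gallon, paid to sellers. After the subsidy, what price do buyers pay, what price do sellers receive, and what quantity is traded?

Buyers pay £13; sellers receive £25; quantity = 384.

Inverting to Q(P) form: Qd = 397 − P; Qs = 5P + 259.
Before the subsidy: set 397 − P = 5P + 259 → P* = £23, Q* = 374.
With a per-unit subsidy paid to sellers, each receives P + 12 per unit sold, so supply becomes Qs = 5(P + 12) + 259.
Solving gives Q = 384 with buyers paying £13 and sellers receiving £25 (the £12 wedge).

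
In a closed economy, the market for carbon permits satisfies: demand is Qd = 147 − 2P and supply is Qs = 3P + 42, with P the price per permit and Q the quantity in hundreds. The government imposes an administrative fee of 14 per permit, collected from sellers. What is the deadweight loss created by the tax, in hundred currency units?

Deadweight loss = 117.6 hundred.

Without the tax, 147 − 2P = 3P + 42 gives 5P = 105, so P* = 21 and Q* = 105.
With the tax collected from sellers, supply shifts: Qs = 3(P − 14) + 42.
New equilibrium: consumers pay 29.4, sellers receive 15.4, Q = 88.2. (Wedge: Pb − Ps = 14.)
Quantity falls by |ΔQ| = |105 − 88.2| = 16.8.
DWL = ½ · t · |ΔQ| = ½ · 14 · 16.8 = 117.6.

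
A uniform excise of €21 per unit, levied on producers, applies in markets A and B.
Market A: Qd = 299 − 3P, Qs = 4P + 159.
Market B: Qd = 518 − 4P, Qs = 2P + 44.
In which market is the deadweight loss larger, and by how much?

Market A: pre-tax P* = €20, Q* = 239; post-tax Q = 203; deadweight loss = €378.
Market B: pre-tax P* = €79, Q* = 202; post-tax Q = 174; deadweight loss = €294.
Difference: €378 vs €294 → market A is larger by €84.

Market A, by €84.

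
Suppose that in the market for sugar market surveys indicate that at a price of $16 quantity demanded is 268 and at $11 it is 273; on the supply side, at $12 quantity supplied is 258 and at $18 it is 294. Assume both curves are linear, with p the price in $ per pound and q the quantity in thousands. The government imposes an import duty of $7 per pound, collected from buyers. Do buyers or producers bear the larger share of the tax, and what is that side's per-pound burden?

Demand slope: (273 − 268)/(11 − 16) = -1, so qd = 284 − p.
Supply slope: (294 − 258)/(18 − 12) = 6, so qs = 6p + 186.
Before the tax: set 284 − p = 6p + 186 → p* = $14, q* = 270.
With the tax collected from buyers, demand (in seller-price terms) shifts: qd = 284 − (p + 7).
Solving gives q = 264 with buyers paying $20 and producers receiving $13 (the $7 wedge).
Per-pound burden: buyers $6, producers $1.
Buyers take the larger share because demand is less price-elastic here (demand slope 1 vs supply slope 6).
The less price-elastic side of the market bears the larger share of a per-unit tax.

Buyers bear the larger share: $6 per pound.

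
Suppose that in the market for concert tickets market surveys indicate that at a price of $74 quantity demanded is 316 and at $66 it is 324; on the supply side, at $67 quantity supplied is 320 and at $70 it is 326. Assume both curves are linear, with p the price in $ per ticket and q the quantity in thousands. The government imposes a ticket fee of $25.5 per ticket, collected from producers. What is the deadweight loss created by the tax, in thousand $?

Demand slope: (324 − 316)/(66 − 74) = -1, so qd = 390 − p.
Supply slope: (326 − 320)/(70 − 67) = 2, so qs = 2p + 186.
Before the tax: set 390 − p = 2p + 186 → p* = $68, q* = 322.
With the tax collected from producers, supply shifts: qs = 2(p − 25.5) + 186.
Solving gives q = 305 with buyers paying $85 and producers receiving $59.5 (the $25.5 wedge).
Quantity falls by |ΔQ| = |322 − 305| = 17.
DWL = ½ · t · |ΔQ| = ½ · 25.5 · 17 = $216.75.

Deadweight loss = $216.75 thousand.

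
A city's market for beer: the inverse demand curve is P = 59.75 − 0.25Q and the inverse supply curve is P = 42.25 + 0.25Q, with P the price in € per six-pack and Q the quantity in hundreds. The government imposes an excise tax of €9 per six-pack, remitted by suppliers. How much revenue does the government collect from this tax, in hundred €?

Tax revenue = €153 hundred.

Inverting to Q(P) form: Qd = 239 − 4P; Qs = 4P − 169.
Before the tax: set 239 − 4P = 4P − 169 → P* = €51, Q* = 35.
With the tax collected from suppliers, supply shifts: Qs = 4(P − 9) − 169.
Solving gives Q = 17 with consumers paying €55.5 and suppliers receiving €46.5 (the €9 wedge).
Revenue = t · Q = 9 · 17 = €153.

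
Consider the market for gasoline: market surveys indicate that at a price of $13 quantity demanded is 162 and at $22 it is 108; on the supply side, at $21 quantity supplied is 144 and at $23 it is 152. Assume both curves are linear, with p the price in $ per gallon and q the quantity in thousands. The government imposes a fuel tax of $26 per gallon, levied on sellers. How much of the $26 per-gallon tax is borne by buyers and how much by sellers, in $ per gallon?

Demand slope: (108 − 162)/(22 − 13) = -6, so qd = 240 − 6p.
Supply slope: (152 − 144)/(23 − 21) = 4, so qs = 4p + 60.
Before the tax: set 240 − 6p = 4p + 60 → p* = $18, q* = 132.
With the tax collected from sellers, supply shifts: qs = 4(p − 26) + 60.
Solving gives q = 69.6 with buyers paying $28.4 and sellers receiving $2.4 (the $26 wedge).
Burden on buyers: $10.4; on sellers: $15.6. (They sum to $26.)
The less price-elastic side of the market bears the larger share of a per-unit tax.

Buyers bear $10.4 per gallon; sellers bear $15.6 per gallon.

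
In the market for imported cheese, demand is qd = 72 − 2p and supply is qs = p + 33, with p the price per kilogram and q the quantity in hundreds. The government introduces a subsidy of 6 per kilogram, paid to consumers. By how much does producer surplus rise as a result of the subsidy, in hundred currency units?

Without the subsidy, 72 − 2p = p + 33 gives 3p = 39, so p* = 13 and q* = 46.
With a per-unit subsidy paid to consumers, each effectively pays p − 6, so demand becomes qd = 72 − 2(p − 6).
New equilibrium: consumers pay 11, producers receive 17, q = 50. (Wedge: pb − ps = −6.)
ΔPS is the trapezoid between Q = 50 and Q = 46 of height 4: ½ · (46 + 50) · 4 = 192.

Producer surplus rises by 192 hundred.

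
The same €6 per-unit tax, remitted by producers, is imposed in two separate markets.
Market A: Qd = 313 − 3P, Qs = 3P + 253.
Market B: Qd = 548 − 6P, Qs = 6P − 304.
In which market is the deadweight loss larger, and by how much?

Market A: pre-tax P* = €10, Q* = 283; post-tax Q = 274; deadweight loss = €27.
Market B: pre-tax P* = €71, Q* = 122; post-tax Q = 104; deadweight loss = €54.
Difference: €27 vs €54 → market B is larger by €27.

Market B, by €27.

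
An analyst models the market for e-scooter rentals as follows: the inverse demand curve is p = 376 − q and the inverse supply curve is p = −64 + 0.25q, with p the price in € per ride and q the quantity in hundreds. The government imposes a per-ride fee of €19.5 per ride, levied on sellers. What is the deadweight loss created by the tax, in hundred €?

Deadweight loss = €152.1 hundred.

Inverting to q(p) form: qd = 376 − p; qs = 4p + 256.
Without the tax, 376 − p = 4p + 256 gives 5p = 120, so p* = €24 and q* = 352.
With the tax collected from sellers, supply shifts: qs = 4(p − 19.5) + 256.
New equilibrium: buyers pay €39.6, sellers receive €20.1, q = 336.4. (Wedge: pb − ps = 19.5.)
Quantity falls by |ΔQ| = |352 − 336.4| = 15.6.
DWL = ½ · t · |ΔQ| = ½ · 19.5 · 15.6 = €152.1.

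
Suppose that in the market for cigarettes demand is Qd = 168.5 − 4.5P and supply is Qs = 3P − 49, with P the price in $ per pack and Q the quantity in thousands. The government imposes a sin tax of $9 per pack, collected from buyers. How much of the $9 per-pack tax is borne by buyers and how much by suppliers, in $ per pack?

Buyers bear $3.6 per pack; suppliers bear $5.4 per pack.

Before the tax: set 168.5 − 4.5P = 3P − 49 → P* = $29, Q* = 38.
With the tax collected from buyers, demand (in seller-price terms) shifts: Qd = 168.5 − 4.5(P + 9).
New equilibrium: buyers pay $32.6, suppliers receive $23.6, Q = 21.8. (Wedge: Pb − Ps = 9.)
Burden on buyers: $3.6; on suppliers: $5.4. (They sum to $9.)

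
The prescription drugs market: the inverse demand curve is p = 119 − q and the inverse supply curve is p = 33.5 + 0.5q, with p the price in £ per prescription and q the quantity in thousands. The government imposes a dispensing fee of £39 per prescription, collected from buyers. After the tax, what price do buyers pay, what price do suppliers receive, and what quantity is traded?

Buyers pay £88; suppliers receive £49; quantity = 31.

Rewrite in direct form: qd = 119 − p and qs = 2p − 67.
Before the tax: set 119 − p = 2p − 67 → p* = £62, q* = 57.
With the tax collected from buyers, demand (in seller-price terms) shifts: qd = 119 − (p + 39).
Solving gives q = 31 with buyers paying £88 and suppliers receiving £49 (the £39 wedge).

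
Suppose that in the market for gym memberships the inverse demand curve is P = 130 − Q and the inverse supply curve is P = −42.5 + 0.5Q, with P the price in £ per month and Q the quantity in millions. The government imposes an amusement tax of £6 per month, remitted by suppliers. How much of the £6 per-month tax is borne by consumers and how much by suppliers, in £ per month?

Rewrite in direct form: Qd = 130 − P and Qs = 2P + 85.
Before the tax: set 130 − P = 2P + 85 → P* = £15, Q* = 115.
With the tax collected from suppliers, supply shifts: Qs = 2(P − 6) + 85.
New equilibrium: consumers pay £19, suppliers receive £13, Q = 111. (Wedge: Pb − Ps = 6.)
Burden on consumers: £4; on suppliers: £2. (They sum to £6.)
The less price-elastic side of the market bears the larger share of a per-unit tax.

Consumers bear £4 per month; suppliers bear £2 per month.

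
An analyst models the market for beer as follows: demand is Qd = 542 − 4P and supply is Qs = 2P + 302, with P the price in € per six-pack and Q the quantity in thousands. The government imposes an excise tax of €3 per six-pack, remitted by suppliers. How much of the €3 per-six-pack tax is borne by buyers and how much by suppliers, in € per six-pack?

Buyers bear €1 per six-pack; suppliers bear €2 per six-pack.

Before the tax: set 542 − 4P = 2P + 302 → P* = €40, Q* = 382.
With the tax collected from suppliers, supply shifts: Qs = 2(P − 3) + 302.
New equilibrium: buyers pay €41, suppliers receive €38, Q = 378. (Wedge: Pb − Ps = 3.)
Burden on buyers: €1; on suppliers: €2. (They sum to €3.)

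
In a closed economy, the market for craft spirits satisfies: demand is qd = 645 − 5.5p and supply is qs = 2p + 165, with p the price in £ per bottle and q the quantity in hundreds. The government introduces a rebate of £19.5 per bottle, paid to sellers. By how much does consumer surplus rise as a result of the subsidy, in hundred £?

Before the subsidy: set 645 − 5.5p = 2p + 165 → p* = £64, q* = 293.
With a per-unit subsidy paid to sellers, each receives p + 19.5 per unit sold, so supply becomes qs = 2(p + 19.5) + 165.
Solving gives q = 321.6 with consumers paying £58.8 and sellers receiving £78.3 (the £19.5 wedge).
ΔCS is the trapezoid between Q = 321.6 and Q = 293 of height £5.2: ½ · (293 + 321.6) · 5.2 = £1597.96.

Consumer surplus rises by £1597.96 hundred.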